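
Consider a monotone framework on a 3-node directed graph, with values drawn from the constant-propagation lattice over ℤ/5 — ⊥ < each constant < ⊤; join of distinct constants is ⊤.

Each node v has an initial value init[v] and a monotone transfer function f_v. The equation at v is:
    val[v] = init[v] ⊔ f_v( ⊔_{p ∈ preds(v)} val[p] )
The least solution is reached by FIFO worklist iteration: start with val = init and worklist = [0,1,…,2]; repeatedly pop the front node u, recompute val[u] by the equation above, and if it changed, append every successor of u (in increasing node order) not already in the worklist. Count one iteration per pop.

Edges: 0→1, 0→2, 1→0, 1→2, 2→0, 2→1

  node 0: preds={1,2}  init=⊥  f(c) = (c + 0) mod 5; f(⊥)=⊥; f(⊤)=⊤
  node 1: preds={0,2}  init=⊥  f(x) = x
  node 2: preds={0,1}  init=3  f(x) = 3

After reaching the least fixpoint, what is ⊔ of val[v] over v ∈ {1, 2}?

Worklist (4 pops):
  #1 pop 0: in=3 → 3 (was ⊥); enqueue []
  #2 pop 1: in=3 → 3 (was ⊥); enqueue [0]
  #3 pop 2: in=3 → 3 (no change)
  #4 pop 0: in=3 → 3 (no change)

Fixpoint:
  val[0] = 3
  val[1] = 3
  val[2] = 3

3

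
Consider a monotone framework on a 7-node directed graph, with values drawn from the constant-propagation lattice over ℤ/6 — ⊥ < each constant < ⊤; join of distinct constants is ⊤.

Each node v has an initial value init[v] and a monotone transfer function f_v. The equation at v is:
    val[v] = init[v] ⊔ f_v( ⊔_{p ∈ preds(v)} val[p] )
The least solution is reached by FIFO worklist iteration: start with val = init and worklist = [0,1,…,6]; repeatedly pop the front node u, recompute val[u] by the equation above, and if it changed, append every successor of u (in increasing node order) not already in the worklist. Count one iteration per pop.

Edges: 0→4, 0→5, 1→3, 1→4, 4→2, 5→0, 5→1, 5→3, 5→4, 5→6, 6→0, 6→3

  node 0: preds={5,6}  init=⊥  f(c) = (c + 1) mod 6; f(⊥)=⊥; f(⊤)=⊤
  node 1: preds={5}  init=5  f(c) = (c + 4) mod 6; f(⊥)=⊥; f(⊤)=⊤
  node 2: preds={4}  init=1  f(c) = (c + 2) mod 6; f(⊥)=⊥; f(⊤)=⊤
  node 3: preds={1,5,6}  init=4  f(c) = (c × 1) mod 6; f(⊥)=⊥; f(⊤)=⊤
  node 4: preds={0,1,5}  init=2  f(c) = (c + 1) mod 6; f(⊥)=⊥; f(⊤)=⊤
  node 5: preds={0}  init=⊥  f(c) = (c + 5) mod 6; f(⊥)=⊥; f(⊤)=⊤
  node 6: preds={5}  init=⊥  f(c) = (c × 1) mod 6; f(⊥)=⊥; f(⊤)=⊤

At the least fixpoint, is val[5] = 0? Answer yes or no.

Iteration log — 8 steps:
  step 1. node 0  ⊔preds=⊥  new=⊥  stable
  step 2. node 1  ⊔preds=⊥  new=5  stable
  step 3. node 2  ⊔preds=2  new=⊤  old=1  +wl: 
  step 4. node 3  ⊔preds=5  new=⊤  old=4  +wl: 
  step 5. node 4  ⊔preds=5  new=⊤  old=2  +wl: 2
  step 6. node 5  ⊔preds=⊥  new=⊥  stable
  step 7. node 6  ⊔preds=⊥  new=⊥  stable
  step 8. node 2  ⊔preds=⊤  new=⊤  stable

Least fixpoint reached:
  node 0: ⊥
  node 1: 5
  node 2: ⊤
  node 3: ⊤
  node 4: ⊤
  node 5: ⊥
  node 6: ⊥

no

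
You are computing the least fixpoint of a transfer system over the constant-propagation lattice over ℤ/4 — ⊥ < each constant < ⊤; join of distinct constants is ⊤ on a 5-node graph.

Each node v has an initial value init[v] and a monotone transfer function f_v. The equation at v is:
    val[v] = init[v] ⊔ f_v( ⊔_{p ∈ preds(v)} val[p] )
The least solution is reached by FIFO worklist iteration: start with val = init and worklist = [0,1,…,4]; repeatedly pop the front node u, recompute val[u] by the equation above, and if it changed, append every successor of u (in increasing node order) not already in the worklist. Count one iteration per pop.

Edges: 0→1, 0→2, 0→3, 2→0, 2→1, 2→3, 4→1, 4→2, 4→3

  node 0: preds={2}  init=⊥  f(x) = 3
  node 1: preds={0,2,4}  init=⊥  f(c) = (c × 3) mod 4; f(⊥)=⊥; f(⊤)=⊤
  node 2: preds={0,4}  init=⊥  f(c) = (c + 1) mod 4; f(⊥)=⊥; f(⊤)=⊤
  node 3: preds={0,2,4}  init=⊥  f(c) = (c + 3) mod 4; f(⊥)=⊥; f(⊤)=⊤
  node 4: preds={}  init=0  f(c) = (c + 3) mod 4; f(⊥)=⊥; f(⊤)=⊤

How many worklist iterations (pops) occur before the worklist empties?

Trace (7 dequeues):
  [1] u=0 | in ⊥ | out 3 | prev ⊥ | push {}
  [2] u=1 | in ⊤ | out ⊤ | prev ⊥ | push {}
  [3] u=2 | in ⊤ | out ⊤ | prev ⊥ | push {0,1}
  [4] u=3 | in ⊤ | out ⊤ | prev ⊥ | push {}
  [5] u=4 | in ⊥ | out 0 | ==
  [6] u=0 | in ⊤ | out 3 | ==
  [7] u=1 | in ⊤ | out ⊤ | ==

Converged values:
  [0] 3
  [1] ⊤
  [2] ⊤
  [3] ⊤
  [4] 0

7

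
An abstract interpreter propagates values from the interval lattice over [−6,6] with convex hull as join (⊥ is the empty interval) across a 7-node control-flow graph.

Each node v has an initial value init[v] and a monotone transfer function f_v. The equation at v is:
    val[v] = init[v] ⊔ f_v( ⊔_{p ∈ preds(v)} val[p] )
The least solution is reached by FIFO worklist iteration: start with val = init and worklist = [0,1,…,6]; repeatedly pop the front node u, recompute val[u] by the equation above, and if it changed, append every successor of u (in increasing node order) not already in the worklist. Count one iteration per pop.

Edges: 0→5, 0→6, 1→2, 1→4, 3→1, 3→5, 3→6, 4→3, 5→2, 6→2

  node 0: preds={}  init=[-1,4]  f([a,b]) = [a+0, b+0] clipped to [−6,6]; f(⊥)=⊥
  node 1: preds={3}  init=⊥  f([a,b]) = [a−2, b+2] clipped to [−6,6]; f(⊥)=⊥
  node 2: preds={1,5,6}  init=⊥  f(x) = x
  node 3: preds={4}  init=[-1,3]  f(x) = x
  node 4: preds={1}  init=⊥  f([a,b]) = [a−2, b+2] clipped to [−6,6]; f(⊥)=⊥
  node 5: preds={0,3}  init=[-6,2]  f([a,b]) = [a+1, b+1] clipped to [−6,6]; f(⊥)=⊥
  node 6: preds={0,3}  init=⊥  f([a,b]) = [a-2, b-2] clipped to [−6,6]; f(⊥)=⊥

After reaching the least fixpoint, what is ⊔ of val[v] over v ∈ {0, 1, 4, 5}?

[-6,6]

Worklist (18 pops):
  #1 pop 0: in=⊥ → [-1,4] (no change)
  #2 pop 1: in=[-1,3] → [-3,5] (was ⊥); enqueue []
  #3 pop 2: in=[-6,5] → [-6,5] (was ⊥); enqueue []
  #4 pop 3: in=⊥ → [-1,3] (no change)
  #5 pop 4: in=[-3,5] → [-5,6] (was ⊥); enqueue [3]
  #6 pop 5: in=[-1,4] → [-6,5] (was [-6,2]); enqueue [2]
  #7 pop 6: in=[-1,4] → [-3,2] (was ⊥); enqueue []
  #8 pop 3: in=[-5,6] → [-5,6] (was [-1,3]); enqueue [1,5,6]
  #9 pop 2: in=[-6,5] → [-6,5] (no change)
  #10 pop 1: in=[-5,6] → [-6,6] (was [-3,5]); enqueue [2,4]
  #11 pop 5: in=[-5,6] → [-6,6] (was [-6,5]); enqueue []
  #12 pop 6: in=[-5,6] → [-6,4] (was [-3,2]); enqueue []
  #13 pop 2: in=[-6,6] → [-6,6] (was [-6,5]); enqueue []
  #14 pop 4: in=[-6,6] → [-6,6] (was [-5,6]); enqueue [3]
  #15 pop 3: in=[-6,6] → [-6,6] (was [-5,6]); enqueue [1,5,6]
  #16 pop 1: in=[-6,6] → [-6,6] (no change)
  #17 pop 5: in=[-6,6] → [-6,6] (no change)
  #18 pop 6: in=[-6,6] → [-6,4] (no change)

Fixpoint:
  val[0] = [-1,4]
  val[1] = [-6,6]
  val[2] = [-6,6]
  val[3] = [-6,6]
  val[4] = [-6,6]
  val[5] = [-6,6]
  val[6] = [-6,4]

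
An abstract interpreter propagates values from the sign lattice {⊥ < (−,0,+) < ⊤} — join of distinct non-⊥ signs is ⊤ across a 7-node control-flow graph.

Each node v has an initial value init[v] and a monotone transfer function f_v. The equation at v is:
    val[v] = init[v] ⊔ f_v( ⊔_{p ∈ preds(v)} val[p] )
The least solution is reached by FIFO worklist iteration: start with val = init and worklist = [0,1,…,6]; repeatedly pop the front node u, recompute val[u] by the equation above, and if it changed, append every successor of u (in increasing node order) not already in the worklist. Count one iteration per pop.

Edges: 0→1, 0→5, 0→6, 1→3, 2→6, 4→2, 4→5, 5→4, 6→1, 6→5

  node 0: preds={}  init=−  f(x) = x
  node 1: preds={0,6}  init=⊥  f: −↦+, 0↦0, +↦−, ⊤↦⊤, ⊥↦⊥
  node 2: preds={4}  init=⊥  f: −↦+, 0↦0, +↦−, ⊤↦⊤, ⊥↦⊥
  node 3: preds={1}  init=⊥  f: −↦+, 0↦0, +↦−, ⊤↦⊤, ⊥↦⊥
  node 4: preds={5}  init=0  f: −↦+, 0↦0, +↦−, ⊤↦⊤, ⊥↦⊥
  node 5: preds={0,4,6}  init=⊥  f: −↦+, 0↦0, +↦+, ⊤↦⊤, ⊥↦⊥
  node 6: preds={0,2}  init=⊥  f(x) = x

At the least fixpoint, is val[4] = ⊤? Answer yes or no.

yes

Iteration log — 13 steps:
  step 1. node 0  ⊔preds=⊥  new=−  stable
  step 2. node 1  ⊔preds=−  new=+  old=⊥  +wl: 
  step 3. node 2  ⊔preds=0  new=0  old=⊥  +wl: 
  step 4. node 3  ⊔preds=+  new=−  old=⊥  +wl: 
  step 5. node 4  ⊔preds=⊥  new=0  stable
  step 6. node 5  ⊔preds=⊤  new=⊤  old=⊥  +wl: 4
  step 7. node 6  ⊔preds=⊤  new=⊤  old=⊥  +wl: 1,5
  step 8. node 4  ⊔preds=⊤  new=⊤  old=0  +wl: 2
  step 9. node 1  ⊔preds=⊤  new=⊤  old=+  +wl: 3
  step 10. node 5  ⊔preds=⊤  new=⊤  stable
  step 11. node 2  ⊔preds=⊤  new=⊤  old=0  +wl: 6
  step 12. node 3  ⊔preds=⊤  new=⊤  old=−  +wl: 
  step 13. node 6  ⊔preds=⊤  new=⊤  stable

Least fixpoint reached:
  node 0: −
  node 1: ⊤
  node 2: ⊤
  node 3: ⊤
  node 4: ⊤
  node 5: ⊤
  node 6: ⊤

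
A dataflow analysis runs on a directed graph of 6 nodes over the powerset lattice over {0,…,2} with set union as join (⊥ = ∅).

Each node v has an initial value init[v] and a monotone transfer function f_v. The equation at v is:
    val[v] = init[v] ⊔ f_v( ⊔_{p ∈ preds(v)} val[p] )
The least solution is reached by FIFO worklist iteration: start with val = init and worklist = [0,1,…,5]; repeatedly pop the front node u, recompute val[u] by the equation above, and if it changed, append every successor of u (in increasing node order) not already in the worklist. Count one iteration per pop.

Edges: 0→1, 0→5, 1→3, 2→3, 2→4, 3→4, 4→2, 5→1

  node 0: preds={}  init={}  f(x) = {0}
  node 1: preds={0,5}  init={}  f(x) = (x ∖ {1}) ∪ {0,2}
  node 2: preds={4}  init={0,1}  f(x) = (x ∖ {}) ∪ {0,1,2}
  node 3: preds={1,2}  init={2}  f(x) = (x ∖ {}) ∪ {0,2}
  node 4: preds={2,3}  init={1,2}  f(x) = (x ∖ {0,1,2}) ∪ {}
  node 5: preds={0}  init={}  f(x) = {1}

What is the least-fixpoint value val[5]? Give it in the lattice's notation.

{1}

Worklist (7 pops):
  #1 pop 0: in={} → {0} (was {}); enqueue []
  #2 pop 1: in={0} → {0,2} (was {}); enqueue []
  #3 pop 2: in={1,2} → {0,1,2} (was {0,1}); enqueue []
  #4 pop 3: in={0,1,2} → {0,1,2} (was {2}); enqueue []
  #5 pop 4: in={0,1,2} → {1,2} (no change)
  #6 pop 5: in={0} → {1} (was {}); enqueue [1]
  #7 pop 1: in={0,1} → {0,2} (no change)

Fixpoint:
  val[0] = {0}
  val[1] = {0,2}
  val[2] = {0,1,2}
  val[3] = {0,1,2}
  val[4] = {1,2}
  val[5] = {1}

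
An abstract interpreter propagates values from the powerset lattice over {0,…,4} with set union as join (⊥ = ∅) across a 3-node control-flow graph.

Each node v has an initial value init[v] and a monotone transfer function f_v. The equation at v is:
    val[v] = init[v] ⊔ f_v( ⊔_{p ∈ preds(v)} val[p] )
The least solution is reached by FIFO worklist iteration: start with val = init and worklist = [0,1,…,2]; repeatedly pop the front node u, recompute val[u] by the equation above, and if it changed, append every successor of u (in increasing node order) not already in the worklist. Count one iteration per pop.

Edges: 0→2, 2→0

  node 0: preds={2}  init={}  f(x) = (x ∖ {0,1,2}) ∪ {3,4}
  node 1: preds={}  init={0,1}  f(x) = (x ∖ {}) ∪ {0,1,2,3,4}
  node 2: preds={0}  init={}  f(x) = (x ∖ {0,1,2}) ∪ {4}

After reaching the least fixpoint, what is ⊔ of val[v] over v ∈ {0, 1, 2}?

{0,1,2,3,4}

Trace (4 dequeues):
  [1] u=0 | in {} | out {3,4} | prev {} | push {}
  [2] u=1 | in {} | out {0,1,2,3,4} | prev {0,1} | push {}
  [3] u=2 | in {3,4} | out {3,4} | prev {} | push {0}
  [4] u=0 | in {3,4} | out {3,4} | ==

Converged values:
  [0] {3,4}
  [1] {0,1,2,3,4}
  [2] {3,4}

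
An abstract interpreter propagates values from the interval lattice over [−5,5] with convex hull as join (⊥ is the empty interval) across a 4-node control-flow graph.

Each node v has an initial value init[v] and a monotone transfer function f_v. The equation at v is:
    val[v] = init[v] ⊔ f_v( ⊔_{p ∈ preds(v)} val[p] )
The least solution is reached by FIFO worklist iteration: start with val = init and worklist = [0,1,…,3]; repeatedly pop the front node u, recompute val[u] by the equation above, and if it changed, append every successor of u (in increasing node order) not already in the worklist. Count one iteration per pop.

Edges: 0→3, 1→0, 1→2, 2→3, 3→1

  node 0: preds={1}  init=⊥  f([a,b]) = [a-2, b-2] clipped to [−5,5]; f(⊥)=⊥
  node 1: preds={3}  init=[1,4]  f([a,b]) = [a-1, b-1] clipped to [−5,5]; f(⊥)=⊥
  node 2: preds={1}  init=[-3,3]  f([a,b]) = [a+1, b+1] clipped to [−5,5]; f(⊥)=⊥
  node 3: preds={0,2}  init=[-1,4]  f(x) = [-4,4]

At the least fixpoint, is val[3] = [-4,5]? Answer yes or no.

Iteration log — 10 steps:
  step 1. node 0  ⊔preds=[1,4]  new=[-1,2]  old=⊥  +wl: 
  step 2. node 1  ⊔preds=[-1,4]  new=[-2,4]  old=[1,4]  +wl: 0
  step 3. node 2  ⊔preds=[-2,4]  new=[-3,5]  old=[-3,3]  +wl: 
  step 4. node 3  ⊔preds=[-3,5]  new=[-4,4]  old=[-1,4]  +wl: 1
  step 5. node 0  ⊔preds=[-2,4]  new=[-4,2]  old=[-1,2]  +wl: 3
  step 6. node 1  ⊔preds=[-4,4]  new=[-5,4]  old=[-2,4]  +wl: 0,2
  step 7. node 3  ⊔preds=[-4,5]  new=[-4,4]  stable
  step 8. node 0  ⊔preds=[-5,4]  new=[-5,2]  old=[-4,2]  +wl: 3
  step 9. node 2  ⊔preds=[-5,4]  new=[-4,5]  old=[-3,5]  +wl: 
  step 10. node 3  ⊔preds=[-5,5]  new=[-4,4]  stable

Least fixpoint reached:
  node 0: [-5,2]
  node 1: [-5,4]
  node 2: [-4,5]
  node 3: [-4,4]

no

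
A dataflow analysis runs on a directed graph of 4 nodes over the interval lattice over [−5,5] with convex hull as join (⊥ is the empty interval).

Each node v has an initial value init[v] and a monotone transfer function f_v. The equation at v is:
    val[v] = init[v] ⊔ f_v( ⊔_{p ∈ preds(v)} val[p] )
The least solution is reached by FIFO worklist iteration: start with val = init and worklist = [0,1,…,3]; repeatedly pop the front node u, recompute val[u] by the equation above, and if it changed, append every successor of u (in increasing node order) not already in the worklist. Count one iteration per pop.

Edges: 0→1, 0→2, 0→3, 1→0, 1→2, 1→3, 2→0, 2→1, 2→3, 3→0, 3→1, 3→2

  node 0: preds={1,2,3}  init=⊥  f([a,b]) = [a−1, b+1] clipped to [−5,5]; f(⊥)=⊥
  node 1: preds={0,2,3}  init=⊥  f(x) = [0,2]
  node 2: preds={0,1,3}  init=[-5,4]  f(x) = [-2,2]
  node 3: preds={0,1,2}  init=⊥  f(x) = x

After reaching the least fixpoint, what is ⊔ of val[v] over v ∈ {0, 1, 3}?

Iteration log — 7 steps:
  step 1. node 0  ⊔preds=[-5,4]  new=[-5,5]  old=⊥  +wl: 
  step 2. node 1  ⊔preds=[-5,5]  new=[0,2]  old=⊥  +wl: 0
  step 3. node 2  ⊔preds=[-5,5]  new=[-5,4]  stable
  step 4. node 3  ⊔preds=[-5,5]  new=[-5,5]  old=⊥  +wl: 1,2
  step 5. node 0  ⊔preds=[-5,5]  new=[-5,5]  stable
  step 6. node 1  ⊔preds=[-5,5]  new=[0,2]  stable
  step 7. node 2  ⊔preds=[-5,5]  new=[-5,4]  stable

Least fixpoint reached:
  node 0: [-5,5]
  node 1: [0,2]
  node 2: [-5,4]
  node 3: [-5,5]

[-5,5]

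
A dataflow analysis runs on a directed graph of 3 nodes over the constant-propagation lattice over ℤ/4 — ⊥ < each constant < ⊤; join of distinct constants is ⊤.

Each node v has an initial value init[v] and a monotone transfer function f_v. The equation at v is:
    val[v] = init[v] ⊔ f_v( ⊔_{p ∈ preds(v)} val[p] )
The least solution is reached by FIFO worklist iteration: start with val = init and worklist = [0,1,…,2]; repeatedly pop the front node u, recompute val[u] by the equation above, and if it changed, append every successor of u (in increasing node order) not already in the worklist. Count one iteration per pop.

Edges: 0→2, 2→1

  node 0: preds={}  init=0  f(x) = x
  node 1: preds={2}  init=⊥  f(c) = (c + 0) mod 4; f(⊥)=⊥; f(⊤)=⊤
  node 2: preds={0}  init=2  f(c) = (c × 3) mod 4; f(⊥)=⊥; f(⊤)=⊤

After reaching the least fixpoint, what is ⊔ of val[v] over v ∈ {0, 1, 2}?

Iteration log — 4 steps:
  step 1. node 0  ⊔preds=⊥  new=0  stable
  step 2. node 1  ⊔preds=2  new=2  old=⊥  +wl: 
  step 3. node 2  ⊔preds=0  new=⊤  old=2  +wl: 1
  step 4. node 1  ⊔preds=⊤  new=⊤  old=2  +wl: 

Least fixpoint reached:
  node 0: 0
  node 1: ⊤
  node 2: ⊤

⊤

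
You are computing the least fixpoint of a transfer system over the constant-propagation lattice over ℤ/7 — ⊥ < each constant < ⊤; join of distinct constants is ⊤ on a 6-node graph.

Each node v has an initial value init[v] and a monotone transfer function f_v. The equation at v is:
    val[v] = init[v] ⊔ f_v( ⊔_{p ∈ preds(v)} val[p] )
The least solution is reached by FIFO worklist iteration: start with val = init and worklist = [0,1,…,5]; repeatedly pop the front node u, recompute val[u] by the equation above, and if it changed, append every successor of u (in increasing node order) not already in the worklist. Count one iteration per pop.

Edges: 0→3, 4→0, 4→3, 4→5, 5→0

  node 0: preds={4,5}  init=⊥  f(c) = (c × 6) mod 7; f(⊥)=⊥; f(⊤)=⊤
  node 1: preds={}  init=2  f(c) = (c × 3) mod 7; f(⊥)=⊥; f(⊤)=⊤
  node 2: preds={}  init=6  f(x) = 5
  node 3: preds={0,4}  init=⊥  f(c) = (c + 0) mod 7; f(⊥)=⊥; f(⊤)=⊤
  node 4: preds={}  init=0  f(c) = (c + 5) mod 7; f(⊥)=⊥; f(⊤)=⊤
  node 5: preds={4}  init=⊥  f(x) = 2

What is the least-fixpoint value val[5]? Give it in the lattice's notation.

2

Trace (8 dequeues):
  [1] u=0 | in 0 | out 0 | prev ⊥ | push {}
  [2] u=1 | in ⊥ | out 2 | ==
  [3] u=2 | in ⊥ | out ⊤ | prev 6 | push {}
  [4] u=3 | in 0 | out 0 | prev ⊥ | push {}
  [5] u=4 | in ⊥ | out 0 | ==
  [6] u=5 | in 0 | out 2 | prev ⊥ | push {0}
  [7] u=0 | in ⊤ | out ⊤ | prev 0 | push {3}
  [8] u=3 | in ⊤ | out ⊤ | prev 0 | push {}

Converged values:
  [0] ⊤
  [1] 2
  [2] ⊤
  [3] ⊤
  [4] 0
  [5] 2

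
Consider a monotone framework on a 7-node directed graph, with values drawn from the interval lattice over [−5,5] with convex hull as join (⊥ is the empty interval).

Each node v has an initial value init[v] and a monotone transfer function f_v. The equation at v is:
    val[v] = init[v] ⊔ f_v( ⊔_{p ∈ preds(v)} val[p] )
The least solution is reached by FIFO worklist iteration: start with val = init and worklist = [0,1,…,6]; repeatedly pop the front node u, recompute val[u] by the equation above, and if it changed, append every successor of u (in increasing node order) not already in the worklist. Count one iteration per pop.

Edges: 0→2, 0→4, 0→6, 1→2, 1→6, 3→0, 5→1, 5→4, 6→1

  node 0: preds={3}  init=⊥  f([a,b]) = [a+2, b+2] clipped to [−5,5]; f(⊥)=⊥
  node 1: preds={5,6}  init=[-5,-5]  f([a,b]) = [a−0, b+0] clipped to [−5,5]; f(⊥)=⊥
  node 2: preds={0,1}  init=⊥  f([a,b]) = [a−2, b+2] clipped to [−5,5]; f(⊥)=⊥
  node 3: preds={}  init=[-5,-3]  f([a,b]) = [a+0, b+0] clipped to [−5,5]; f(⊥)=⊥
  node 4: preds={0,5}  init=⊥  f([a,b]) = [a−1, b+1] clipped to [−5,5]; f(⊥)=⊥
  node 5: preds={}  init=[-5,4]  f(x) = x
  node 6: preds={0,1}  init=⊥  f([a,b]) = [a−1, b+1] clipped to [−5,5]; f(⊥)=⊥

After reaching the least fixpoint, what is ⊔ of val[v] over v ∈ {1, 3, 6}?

[-5,5]

Iteration log — 10 steps:
  step 1. node 0  ⊔preds=[-5,-3]  new=[-3,-1]  old=⊥  +wl: 
  step 2. node 1  ⊔preds=[-5,4]  new=[-5,4]  old=[-5,-5]  +wl: 
  step 3. node 2  ⊔preds=[-5,4]  new=[-5,5]  old=⊥  +wl: 
  step 4. node 3  ⊔preds=⊥  new=[-5,-3]  stable
  step 5. node 4  ⊔preds=[-5,4]  new=[-5,5]  old=⊥  +wl: 
  step 6. node 5  ⊔preds=⊥  new=[-5,4]  stable
  step 7. node 6  ⊔preds=[-5,4]  new=[-5,5]  old=⊥  +wl: 1
  step 8. node 1  ⊔preds=[-5,5]  new=[-5,5]  old=[-5,4]  +wl: 2,6
  step 9. node 2  ⊔preds=[-5,5]  new=[-5,5]  stable
  step 10. node 6  ⊔preds=[-5,5]  new=[-5,5]  stable

Least fixpoint reached:
  node 0: [-3,-1]
  node 1: [-5,5]
  node 2: [-5,5]
  node 3: [-5,-3]
  node 4: [-5,5]
  node 5: [-5,4]
  node 6: [-5,5]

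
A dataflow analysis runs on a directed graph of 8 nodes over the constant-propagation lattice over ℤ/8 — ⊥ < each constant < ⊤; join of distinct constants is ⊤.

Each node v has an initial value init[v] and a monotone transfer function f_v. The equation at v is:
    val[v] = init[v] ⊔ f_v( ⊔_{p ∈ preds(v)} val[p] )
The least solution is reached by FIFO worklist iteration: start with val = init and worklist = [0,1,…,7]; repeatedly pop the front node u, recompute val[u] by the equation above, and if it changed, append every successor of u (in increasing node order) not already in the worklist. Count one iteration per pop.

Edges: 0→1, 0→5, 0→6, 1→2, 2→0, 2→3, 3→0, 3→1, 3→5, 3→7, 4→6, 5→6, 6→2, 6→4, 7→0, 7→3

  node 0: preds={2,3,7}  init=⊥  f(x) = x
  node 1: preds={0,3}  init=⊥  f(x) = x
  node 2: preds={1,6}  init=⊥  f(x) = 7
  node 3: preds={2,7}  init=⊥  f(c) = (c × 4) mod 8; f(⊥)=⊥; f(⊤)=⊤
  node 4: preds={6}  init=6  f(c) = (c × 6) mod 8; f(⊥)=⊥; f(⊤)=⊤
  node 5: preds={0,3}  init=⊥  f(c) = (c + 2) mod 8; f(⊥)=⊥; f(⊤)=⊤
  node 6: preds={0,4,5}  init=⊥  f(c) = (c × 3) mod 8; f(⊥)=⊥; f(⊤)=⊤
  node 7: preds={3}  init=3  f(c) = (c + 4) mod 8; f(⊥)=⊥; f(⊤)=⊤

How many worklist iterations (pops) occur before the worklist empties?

15

Trace (15 dequeues):
  [1] u=0 | in 3 | out 3 | prev ⊥ | push {}
  [2] u=1 | in 3 | out 3 | prev ⊥ | push {}
  [3] u=2 | in 3 | out 7 | prev ⊥ | push {0}
  [4] u=3 | in ⊤ | out ⊤ | prev ⊥ | push {1}
  [5] u=4 | in ⊥ | out 6 | ==
  [6] u=5 | in ⊤ | out ⊤ | prev ⊥ | push {}
  [7] u=6 | in ⊤ | out ⊤ | prev ⊥ | push {2,4}
  [8] u=7 | in ⊤ | out ⊤ | prev 3 | push {3}
  [9] u=0 | in ⊤ | out ⊤ | prev 3 | push {5,6}
  [10] u=1 | in ⊤ | out ⊤ | prev 3 | push {}
  [11] u=2 | in ⊤ | out 7 | ==
  [12] u=4 | in ⊤ | out ⊤ | prev 6 | push {}
  [13] u=3 | in ⊤ | out ⊤ | ==
  [14] u=5 | in ⊤ | out ⊤ | ==
  [15] u=6 | in ⊤ | out ⊤ | ==

Converged values:
  [0] ⊤
  [1] ⊤
  [2] 7
  [3] ⊤
  [4] ⊤
  [5] ⊤
  [6] ⊤
  [7] ⊤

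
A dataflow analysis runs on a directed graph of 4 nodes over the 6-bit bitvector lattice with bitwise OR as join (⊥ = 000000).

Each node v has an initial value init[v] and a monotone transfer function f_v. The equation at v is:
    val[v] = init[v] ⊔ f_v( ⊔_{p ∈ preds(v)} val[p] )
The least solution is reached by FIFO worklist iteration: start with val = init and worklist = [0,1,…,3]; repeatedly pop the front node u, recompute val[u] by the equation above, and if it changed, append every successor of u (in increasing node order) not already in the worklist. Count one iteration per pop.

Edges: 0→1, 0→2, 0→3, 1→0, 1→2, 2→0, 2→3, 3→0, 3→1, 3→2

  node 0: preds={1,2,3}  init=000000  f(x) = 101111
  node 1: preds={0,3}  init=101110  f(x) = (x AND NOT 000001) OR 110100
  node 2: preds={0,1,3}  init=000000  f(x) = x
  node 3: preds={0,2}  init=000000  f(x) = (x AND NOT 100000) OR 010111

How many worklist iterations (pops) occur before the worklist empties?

7

Iteration log — 7 steps:
  step 1. node 0  ⊔preds=101110  new=101111  old=000000  +wl: 
  step 2. node 1  ⊔preds=101111  new=111110  old=101110  +wl: 0
  step 3. node 2  ⊔preds=111111  new=111111  old=000000  +wl: 
  step 4. node 3  ⊔preds=111111  new=011111  old=000000  +wl: 1,2
  step 5. node 0  ⊔preds=111111  new=101111  stable
  step 6. node 1  ⊔preds=111111  new=111110  stable
  step 7. node 2  ⊔preds=111111  new=111111  stable

Least fixpoint reached:
  node 0: 101111
  node 1: 111110
  node 2: 111111
  node 3: 011111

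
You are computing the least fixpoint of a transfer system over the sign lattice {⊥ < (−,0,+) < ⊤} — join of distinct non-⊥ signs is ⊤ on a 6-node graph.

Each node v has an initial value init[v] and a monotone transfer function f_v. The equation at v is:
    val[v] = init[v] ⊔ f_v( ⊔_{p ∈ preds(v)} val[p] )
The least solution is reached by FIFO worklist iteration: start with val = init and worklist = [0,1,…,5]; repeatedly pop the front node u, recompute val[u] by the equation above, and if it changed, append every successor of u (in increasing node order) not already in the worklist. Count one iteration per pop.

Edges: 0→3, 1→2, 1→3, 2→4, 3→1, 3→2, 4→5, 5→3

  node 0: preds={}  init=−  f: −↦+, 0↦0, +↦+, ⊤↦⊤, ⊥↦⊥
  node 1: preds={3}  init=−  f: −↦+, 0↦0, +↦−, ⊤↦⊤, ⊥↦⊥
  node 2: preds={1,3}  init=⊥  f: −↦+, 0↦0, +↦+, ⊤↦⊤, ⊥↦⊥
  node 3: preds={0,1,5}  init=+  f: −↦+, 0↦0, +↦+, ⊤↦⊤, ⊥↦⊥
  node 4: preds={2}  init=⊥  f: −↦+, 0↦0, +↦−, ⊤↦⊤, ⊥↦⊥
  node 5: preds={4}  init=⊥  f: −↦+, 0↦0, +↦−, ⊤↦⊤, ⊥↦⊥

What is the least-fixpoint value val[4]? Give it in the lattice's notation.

⊤

Trace (10 dequeues):
  [1] u=0 | in ⊥ | out − | ==
  [2] u=1 | in + | out − | ==
  [3] u=2 | in ⊤ | out ⊤ | prev ⊥ | push {}
  [4] u=3 | in − | out + | ==
  [5] u=4 | in ⊤ | out ⊤ | prev ⊥ | push {}
  [6] u=5 | in ⊤ | out ⊤ | prev ⊥ | push {3}
  [7] u=3 | in ⊤ | out ⊤ | prev + | push {1,2}
  [8] u=1 | in ⊤ | out ⊤ | prev − | push {3}
  [9] u=2 | in ⊤ | out ⊤ | ==
  [10] u=3 | in ⊤ | out ⊤ | ==

Converged values:
  [0] −
  [1] ⊤
  [2] ⊤
  [3] ⊤
  [4] ⊤
  [5] ⊤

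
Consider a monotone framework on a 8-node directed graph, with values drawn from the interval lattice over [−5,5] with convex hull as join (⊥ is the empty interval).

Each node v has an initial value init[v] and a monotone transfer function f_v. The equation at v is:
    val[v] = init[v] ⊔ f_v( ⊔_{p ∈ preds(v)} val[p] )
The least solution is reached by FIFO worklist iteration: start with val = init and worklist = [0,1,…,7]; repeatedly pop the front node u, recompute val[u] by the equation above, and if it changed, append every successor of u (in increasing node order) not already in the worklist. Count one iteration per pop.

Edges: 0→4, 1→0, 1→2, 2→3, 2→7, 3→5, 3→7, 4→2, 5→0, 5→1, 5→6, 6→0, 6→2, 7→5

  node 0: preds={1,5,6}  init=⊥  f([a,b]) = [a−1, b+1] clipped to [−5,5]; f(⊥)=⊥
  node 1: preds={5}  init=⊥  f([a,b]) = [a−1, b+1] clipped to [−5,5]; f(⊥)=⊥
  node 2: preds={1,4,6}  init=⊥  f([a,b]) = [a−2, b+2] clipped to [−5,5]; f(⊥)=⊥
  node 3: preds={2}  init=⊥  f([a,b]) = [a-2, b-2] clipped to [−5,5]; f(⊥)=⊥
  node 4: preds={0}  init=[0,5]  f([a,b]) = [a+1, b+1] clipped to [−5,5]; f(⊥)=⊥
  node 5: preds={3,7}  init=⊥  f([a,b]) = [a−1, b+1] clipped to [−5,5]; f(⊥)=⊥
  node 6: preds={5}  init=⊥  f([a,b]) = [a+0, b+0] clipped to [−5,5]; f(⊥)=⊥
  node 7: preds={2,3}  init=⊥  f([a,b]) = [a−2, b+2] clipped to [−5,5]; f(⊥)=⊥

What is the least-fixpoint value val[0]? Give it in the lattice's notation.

Iteration log — 21 steps:
  step 1. node 0  ⊔preds=⊥  new=⊥  stable
  step 2. node 1  ⊔preds=⊥  new=⊥  stable
  step 3. node 2  ⊔preds=[0,5]  new=[-2,5]  old=⊥  +wl: 
  step 4. node 3  ⊔preds=[-2,5]  new=[-4,3]  old=⊥  +wl: 
  step 5. node 4  ⊔preds=⊥  new=[0,5]  stable
  step 6. node 5  ⊔preds=[-4,3]  new=[-5,4]  old=⊥  +wl: 0,1
  step 7. node 6  ⊔preds=[-5,4]  new=[-5,4]  old=⊥  +wl: 2
  step 8. node 7  ⊔preds=[-4,5]  new=[-5,5]  old=⊥  +wl: 5
  step 9. node 0  ⊔preds=[-5,4]  new=[-5,5]  old=⊥  +wl: 4
  step 10. node 1  ⊔preds=[-5,4]  new=[-5,5]  old=⊥  +wl: 0
  step 11. node 2  ⊔preds=[-5,5]  new=[-5,5]  old=[-2,5]  +wl: 3,7
  step 12. node 5  ⊔preds=[-5,5]  new=[-5,5]  old=[-5,4]  +wl: 1,6
  step 13. node 4  ⊔preds=[-5,5]  new=[-4,5]  old=[0,5]  +wl: 2
  step 14. node 0  ⊔preds=[-5,5]  new=[-5,5]  stable
  step 15. node 3  ⊔preds=[-5,5]  new=[-5,3]  old=[-4,3]  +wl: 5
  step 16. node 7  ⊔preds=[-5,5]  new=[-5,5]  stable
  step 17. node 1  ⊔preds=[-5,5]  new=[-5,5]  stable
  step 18. node 6  ⊔preds=[-5,5]  new=[-5,5]  old=[-5,4]  +wl: 0
  step 19. node 2  ⊔preds=[-5,5]  new=[-5,5]  stable
  step 20. node 5  ⊔preds=[-5,5]  new=[-5,5]  stable
  step 21. node 0  ⊔preds=[-5,5]  new=[-5,5]  stable

Least fixpoint reached:
  node 0: [-5,5]
  node 1: [-5,5]
  node 2: [-5,5]
  node 3: [-5,3]
  node 4: [-4,5]
  node 5: [-5,5]
  node 6: [-5,5]
  node 7: [-5,5]

[-5,5]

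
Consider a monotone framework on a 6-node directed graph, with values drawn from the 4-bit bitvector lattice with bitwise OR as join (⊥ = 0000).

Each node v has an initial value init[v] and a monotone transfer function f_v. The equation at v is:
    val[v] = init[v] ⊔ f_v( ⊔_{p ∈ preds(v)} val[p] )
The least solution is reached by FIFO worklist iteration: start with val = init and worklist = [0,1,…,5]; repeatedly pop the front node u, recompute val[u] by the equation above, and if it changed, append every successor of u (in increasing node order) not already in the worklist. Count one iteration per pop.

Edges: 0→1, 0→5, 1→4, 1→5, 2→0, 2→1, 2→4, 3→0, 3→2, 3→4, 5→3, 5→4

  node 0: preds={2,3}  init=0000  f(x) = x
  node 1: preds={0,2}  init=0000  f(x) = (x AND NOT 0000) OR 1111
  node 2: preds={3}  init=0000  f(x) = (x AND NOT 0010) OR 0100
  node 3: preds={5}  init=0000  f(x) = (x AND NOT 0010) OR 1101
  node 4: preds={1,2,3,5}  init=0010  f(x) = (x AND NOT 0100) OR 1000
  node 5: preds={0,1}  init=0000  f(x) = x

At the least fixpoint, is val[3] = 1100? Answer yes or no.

Trace (14 dequeues):
  [1] u=0 | in 0000 | out 0000 | ==
  [2] u=1 | in 0000 | out 1111 | prev 0000 | push {}
  [3] u=2 | in 0000 | out 0100 | prev 0000 | push {0,1}
  [4] u=3 | in 0000 | out 1101 | prev 0000 | push {2}
  [5] u=4 | in 1111 | out 1011 | prev 0010 | push {}
  [6] u=5 | in 1111 | out 1111 | prev 0000 | push {3,4}
  [7] u=0 | in 1101 | out 1101 | prev 0000 | push {5}
  [8] u=1 | in 1101 | out 1111 | ==
  [9] u=2 | in 1101 | out 1101 | prev 0100 | push {0,1}
  [10] u=3 | in 1111 | out 1101 | ==
  [11] u=4 | in 1111 | out 1011 | ==
  [12] u=5 | in 1111 | out 1111 | ==
  [13] u=0 | in 1101 | out 1101 | ==
  [14] u=1 | in 1101 | out 1111 | ==

Converged values:
  [0] 1101
  [1] 1111
  [2] 1101
  [3] 1101
  [4] 1011
  [5] 1111

no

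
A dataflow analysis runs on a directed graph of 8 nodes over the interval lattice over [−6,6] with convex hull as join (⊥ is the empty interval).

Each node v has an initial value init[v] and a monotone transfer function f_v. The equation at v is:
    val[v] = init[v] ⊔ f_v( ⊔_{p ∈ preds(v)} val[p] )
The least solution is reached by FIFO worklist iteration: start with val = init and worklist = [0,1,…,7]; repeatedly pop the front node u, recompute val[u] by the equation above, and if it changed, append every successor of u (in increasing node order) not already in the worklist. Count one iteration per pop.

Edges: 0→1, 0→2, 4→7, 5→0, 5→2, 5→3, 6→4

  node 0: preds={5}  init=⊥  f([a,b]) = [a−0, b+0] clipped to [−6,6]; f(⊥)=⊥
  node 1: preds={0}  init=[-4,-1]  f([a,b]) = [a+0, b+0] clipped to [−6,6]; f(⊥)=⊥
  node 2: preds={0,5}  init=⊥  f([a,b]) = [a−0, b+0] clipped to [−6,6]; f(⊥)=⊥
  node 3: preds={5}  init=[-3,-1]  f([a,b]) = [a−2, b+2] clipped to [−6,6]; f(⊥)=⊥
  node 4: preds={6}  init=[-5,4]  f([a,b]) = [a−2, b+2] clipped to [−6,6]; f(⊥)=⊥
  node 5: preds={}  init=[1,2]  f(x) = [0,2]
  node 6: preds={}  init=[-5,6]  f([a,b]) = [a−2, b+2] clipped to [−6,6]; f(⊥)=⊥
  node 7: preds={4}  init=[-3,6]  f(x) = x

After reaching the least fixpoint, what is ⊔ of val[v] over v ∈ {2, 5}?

[0,2]

Trace (12 dequeues):
  [1] u=0 | in [1,2] | out [1,2] | prev ⊥ | push {}
  [2] u=1 | in [1,2] | out [-4,2] | prev [-4,-1] | push {}
  [3] u=2 | in [1,2] | out [1,2] | prev ⊥ | push {}
  [4] u=3 | in [1,2] | out [-3,4] | prev [-3,-1] | push {}
  [5] u=4 | in [-5,6] | out [-6,6] | prev [-5,4] | push {}
  [6] u=5 | in ⊥ | out [0,2] | prev [1,2] | push {0,2,3}
  [7] u=6 | in ⊥ | out [-5,6] | ==
  [8] u=7 | in [-6,6] | out [-6,6] | prev [-3,6] | push {}
  [9] u=0 | in [0,2] | out [0,2] | prev [1,2] | push {1}
  [10] u=2 | in [0,2] | out [0,2] | prev [1,2] | push {}
  [11] u=3 | in [0,2] | out [-3,4] | ==
  [12] u=1 | in [0,2] | out [-4,2] | ==

Converged values:
  [0] [0,2]
  [1] [-4,2]
  [2] [0,2]
  [3] [-3,4]
  [4] [-6,6]
  [5] [0,2]
  [6] [-5,6]
  [7] [-6,6]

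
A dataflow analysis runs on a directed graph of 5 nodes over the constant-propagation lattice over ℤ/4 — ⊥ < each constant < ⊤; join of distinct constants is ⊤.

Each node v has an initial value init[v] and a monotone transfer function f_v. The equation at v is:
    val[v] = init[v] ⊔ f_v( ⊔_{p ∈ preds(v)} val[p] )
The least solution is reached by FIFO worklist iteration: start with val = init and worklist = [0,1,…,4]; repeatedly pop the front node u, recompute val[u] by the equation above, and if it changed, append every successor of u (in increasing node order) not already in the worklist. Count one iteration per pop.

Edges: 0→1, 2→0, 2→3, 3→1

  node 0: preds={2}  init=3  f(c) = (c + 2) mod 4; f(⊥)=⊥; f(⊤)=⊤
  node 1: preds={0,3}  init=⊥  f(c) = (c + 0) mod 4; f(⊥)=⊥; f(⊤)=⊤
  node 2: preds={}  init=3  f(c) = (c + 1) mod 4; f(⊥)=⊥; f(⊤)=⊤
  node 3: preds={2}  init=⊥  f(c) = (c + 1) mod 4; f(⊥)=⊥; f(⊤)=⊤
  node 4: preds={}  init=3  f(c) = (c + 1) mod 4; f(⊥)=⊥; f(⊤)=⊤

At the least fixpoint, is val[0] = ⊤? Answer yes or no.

yes

Iteration log — 6 steps:
  step 1. node 0  ⊔preds=3  new=⊤  old=3  +wl: 
  step 2. node 1  ⊔preds=⊤  new=⊤  old=⊥  +wl: 
  step 3. node 2  ⊔preds=⊥  new=3  stable
  step 4. node 3  ⊔preds=3  new=0  old=⊥  +wl: 1
  step 5. node 4  ⊔preds=⊥  new=3  stable
  step 6. node 1  ⊔preds=⊤  new=⊤  stable

Least fixpoint reached:
  node 0: ⊤
  node 1: ⊤
  node 2: 3
  node 3: 0
  node 4: 3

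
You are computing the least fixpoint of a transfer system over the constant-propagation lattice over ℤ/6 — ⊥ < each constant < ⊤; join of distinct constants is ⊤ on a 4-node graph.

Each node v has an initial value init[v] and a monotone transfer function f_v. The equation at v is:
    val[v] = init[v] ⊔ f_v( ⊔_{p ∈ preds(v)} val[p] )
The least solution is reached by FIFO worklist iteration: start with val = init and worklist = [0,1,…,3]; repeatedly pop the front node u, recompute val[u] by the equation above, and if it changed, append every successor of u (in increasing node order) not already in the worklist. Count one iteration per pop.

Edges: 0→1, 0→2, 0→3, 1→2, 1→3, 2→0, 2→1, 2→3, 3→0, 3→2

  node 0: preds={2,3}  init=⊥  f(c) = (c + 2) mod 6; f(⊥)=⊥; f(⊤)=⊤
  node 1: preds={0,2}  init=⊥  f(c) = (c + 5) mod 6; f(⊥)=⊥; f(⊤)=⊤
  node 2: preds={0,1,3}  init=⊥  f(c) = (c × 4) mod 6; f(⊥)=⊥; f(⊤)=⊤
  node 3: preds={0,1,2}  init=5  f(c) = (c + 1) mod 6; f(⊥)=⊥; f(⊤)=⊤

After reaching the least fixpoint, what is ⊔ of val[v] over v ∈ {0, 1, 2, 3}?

⊤

Worklist (8 pops):
  #1 pop 0: in=5 → 1 (was ⊥); enqueue []
  #2 pop 1: in=1 → 0 (was ⊥); enqueue []
  #3 pop 2: in=⊤ → ⊤ (was ⊥); enqueue [0,1]
  #4 pop 3: in=⊤ → ⊤ (was 5); enqueue [2]
  #5 pop 0: in=⊤ → ⊤ (was 1); enqueue [3]
  #6 pop 1: in=⊤ → ⊤ (was 0); enqueue []
  #7 pop 2: in=⊤ → ⊤ (no change)
  #8 pop 3: in=⊤ → ⊤ (no change)

Fixpoint:
  val[0] = ⊤
  val[1] = ⊤
  val[2] = ⊤
  val[3] = ⊤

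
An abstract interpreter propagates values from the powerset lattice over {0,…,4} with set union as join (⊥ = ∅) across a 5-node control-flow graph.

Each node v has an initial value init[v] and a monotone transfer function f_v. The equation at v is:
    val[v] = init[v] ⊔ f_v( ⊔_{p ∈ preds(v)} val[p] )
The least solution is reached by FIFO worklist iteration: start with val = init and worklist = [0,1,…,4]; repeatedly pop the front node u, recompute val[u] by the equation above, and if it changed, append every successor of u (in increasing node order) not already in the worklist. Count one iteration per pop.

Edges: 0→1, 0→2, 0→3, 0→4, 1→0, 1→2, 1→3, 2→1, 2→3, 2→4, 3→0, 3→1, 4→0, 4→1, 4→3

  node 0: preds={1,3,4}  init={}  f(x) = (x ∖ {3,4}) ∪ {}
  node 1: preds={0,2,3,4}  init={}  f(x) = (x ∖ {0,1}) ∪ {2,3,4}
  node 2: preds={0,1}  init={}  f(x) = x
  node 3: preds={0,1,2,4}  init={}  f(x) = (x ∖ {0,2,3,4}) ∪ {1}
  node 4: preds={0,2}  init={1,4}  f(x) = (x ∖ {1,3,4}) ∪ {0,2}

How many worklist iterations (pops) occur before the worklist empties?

Trace (12 dequeues):
  [1] u=0 | in {1,4} | out {1} | prev {} | push {}
  [2] u=1 | in {1,4} | out {2,3,4} | prev {} | push {0}
  [3] u=2 | in {1,2,3,4} | out {1,2,3,4} | prev {} | push {1}
  [4] u=3 | in {1,2,3,4} | out {1} | prev {} | push {}
  [5] u=4 | in {1,2,3,4} | out {0,1,2,4} | prev {1,4} | push {3}
  [6] u=0 | in {0,1,2,3,4} | out {0,1,2} | prev {1} | push {2,4}
  [7] u=1 | in {0,1,2,3,4} | out {2,3,4} | ==
  [8] u=3 | in {0,1,2,3,4} | out {1} | ==
  [9] u=2 | in {0,1,2,3,4} | out {0,1,2,3,4} | prev {1,2,3,4} | push {1,3}
  [10] u=4 | in {0,1,2,3,4} | out {0,1,2,4} | ==
  [11] u=1 | in {0,1,2,3,4} | out {2,3,4} | ==
  [12] u=3 | in {0,1,2,3,4} | out {1} | ==

Converged values:
  [0] {0,1,2}
  [1] {2,3,4}
  [2] {0,1,2,3,4}
  [3] {1}
  [4] {0,1,2,4}

12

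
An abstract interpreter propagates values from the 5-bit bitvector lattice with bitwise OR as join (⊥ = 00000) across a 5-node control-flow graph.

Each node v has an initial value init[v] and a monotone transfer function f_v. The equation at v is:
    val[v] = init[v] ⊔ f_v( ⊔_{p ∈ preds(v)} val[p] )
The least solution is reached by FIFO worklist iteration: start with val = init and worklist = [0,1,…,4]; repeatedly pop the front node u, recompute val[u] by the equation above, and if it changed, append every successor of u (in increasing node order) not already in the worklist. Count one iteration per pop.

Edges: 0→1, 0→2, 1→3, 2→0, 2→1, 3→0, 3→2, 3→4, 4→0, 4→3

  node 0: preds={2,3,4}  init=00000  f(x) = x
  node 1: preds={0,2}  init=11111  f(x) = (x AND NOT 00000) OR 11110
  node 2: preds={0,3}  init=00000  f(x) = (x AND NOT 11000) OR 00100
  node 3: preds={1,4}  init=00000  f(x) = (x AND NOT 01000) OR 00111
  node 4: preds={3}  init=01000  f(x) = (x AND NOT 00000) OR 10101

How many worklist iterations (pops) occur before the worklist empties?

11

Iteration log — 11 steps:
  step 1. node 0  ⊔preds=01000  new=01000  old=00000  +wl: 
  step 2. node 1  ⊔preds=01000  new=11111  stable
  step 3. node 2  ⊔preds=01000  new=00100  old=00000  +wl: 0,1
  step 4. node 3  ⊔preds=11111  new=10111  old=00000  +wl: 2
  step 5. node 4  ⊔preds=10111  new=11111  old=01000  +wl: 3
  step 6. node 0  ⊔preds=11111  new=11111  old=01000  +wl: 
  step 7. node 1  ⊔preds=11111  new=11111  stable
  step 8. node 2  ⊔preds=11111  new=00111  old=00100  +wl: 0,1
  step 9. node 3  ⊔preds=11111  new=10111  stable
  step 10. node 0  ⊔preds=11111  new=11111  stable
  step 11. node 1  ⊔preds=11111  new=11111  stable

Least fixpoint reached:
  node 0: 11111
  node 1: 11111
  node 2: 00111
  node 3: 10111
  node 4: 11111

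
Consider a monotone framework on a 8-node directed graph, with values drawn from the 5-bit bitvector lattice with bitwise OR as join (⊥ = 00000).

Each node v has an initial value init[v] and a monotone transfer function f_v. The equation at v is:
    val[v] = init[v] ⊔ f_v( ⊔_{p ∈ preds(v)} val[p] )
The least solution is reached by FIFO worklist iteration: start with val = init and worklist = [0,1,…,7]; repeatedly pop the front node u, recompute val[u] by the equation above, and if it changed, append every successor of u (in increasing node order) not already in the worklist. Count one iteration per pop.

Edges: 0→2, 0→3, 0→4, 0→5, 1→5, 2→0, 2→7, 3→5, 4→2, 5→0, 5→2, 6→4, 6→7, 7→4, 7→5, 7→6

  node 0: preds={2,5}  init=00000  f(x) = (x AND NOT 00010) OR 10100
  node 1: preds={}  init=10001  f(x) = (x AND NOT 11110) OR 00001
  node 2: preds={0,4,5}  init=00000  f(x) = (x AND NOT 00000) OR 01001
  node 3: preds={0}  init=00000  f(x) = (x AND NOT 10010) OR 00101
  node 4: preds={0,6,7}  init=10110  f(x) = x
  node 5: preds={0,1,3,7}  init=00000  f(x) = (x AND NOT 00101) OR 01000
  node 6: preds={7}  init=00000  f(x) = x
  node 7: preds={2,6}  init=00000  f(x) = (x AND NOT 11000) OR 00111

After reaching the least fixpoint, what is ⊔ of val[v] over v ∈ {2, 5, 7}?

Worklist (19 pops):
  #1 pop 0: in=00000 → 10100 (was 00000); enqueue []
  #2 pop 1: in=00000 → 10001 (no change)
  #3 pop 2: in=10110 → 11111 (was 00000); enqueue [0]
  #4 pop 3: in=10100 → 00101 (was 00000); enqueue []
  #5 pop 4: in=10100 → 10110 (no change)
  #6 pop 5: in=10101 → 11000 (was 00000); enqueue [2]
  #7 pop 6: in=00000 → 00000 (no change)
  #8 pop 7: in=11111 → 00111 (was 00000); enqueue [4,5,6]
  #9 pop 0: in=11111 → 11101 (was 10100); enqueue [3]
  #10 pop 2: in=11111 → 11111 (no change)
  #11 pop 4: in=11111 → 11111 (was 10110); enqueue [2]
  #12 pop 5: in=11111 → 11010 (was 11000); enqueue [0]
  #13 pop 6: in=00111 → 00111 (was 00000); enqueue [4,7]
  #14 pop 3: in=11101 → 01101 (was 00101); enqueue [5]
  #15 pop 2: in=11111 → 11111 (no change)
  #16 pop 0: in=11111 → 11101 (no change)
  #17 pop 4: in=11111 → 11111 (no change)
  #18 pop 7: in=11111 → 00111 (no change)
  #19 pop 5: in=11111 → 11010 (no change)

Fixpoint:
  val[0] = 11101
  val[1] = 10001
  val[2] = 11111
  val[3] = 01101
  val[4] = 11111
  val[5] = 11010
  val[6] = 00111
  val[7] = 00111

11111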